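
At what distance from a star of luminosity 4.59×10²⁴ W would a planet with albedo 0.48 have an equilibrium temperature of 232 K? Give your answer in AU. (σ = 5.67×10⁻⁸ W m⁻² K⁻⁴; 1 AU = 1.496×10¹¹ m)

From T_eq⁴ = L(1−A)/(16πσd²): d = √[L(1−A)/(16πσT_eq⁴)].
d = √[4.59×10²⁴ × 0.52 / (16π × 5.67×10⁻⁸ × (232)⁴)] = 1.70×10¹⁰ m = 0.114 AU.

d ≈ 0.114 AU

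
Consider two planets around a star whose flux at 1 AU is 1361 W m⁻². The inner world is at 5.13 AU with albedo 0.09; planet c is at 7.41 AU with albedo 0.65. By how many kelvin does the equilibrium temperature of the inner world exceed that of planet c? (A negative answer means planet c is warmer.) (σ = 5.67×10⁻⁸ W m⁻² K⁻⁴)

ΔT ≈ 41.4 K

T_eq = [S₀(1−A)/(4σd²)]^(1/4), so T ∝ (1−A)^(1/4) / √d.
T₁ = [1361×0.91/(4×5.67×10⁻⁸×5.13²)]^(1/4) = 120.02 K.
T₂ = [1361×0.35/(4×5.67×10⁻⁸×7.41²)]^(1/4) = 78.64 K.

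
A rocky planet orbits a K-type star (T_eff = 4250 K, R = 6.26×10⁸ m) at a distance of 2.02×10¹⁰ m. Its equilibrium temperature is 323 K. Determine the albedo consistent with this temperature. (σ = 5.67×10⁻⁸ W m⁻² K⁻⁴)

L = 4πR_⋆²σT_⋆⁴ = 4π(6.26×10⁸)² × 5.67×10⁻⁸ × (4250)⁴ = 9.11×10²⁵ W.
S = L/(4πd²) = 1.78×10⁴ W m⁻².
From T_eq⁴ = S(1−A)/(4σ): 1−A = 4σT_eq⁴/S.
1−A = 4 × 5.67×10⁻⁸ × (323)⁴ / 1.78×10⁴ = 0.139.

A ≈ 0.86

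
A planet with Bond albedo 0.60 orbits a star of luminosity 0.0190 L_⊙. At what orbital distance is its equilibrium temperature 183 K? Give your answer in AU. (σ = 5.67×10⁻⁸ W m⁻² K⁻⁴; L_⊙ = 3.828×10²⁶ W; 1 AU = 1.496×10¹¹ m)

L = 0.0190 × 3.828×10²⁶ = 7.27×10²⁴ W.
From T_eq⁴ = L(1−A)/(16πσd²): d = √[L(1−A)/(16πσT_eq⁴)].
d = √[7.27×10²⁴ × 0.40 / (16π × 5.67×10⁻⁸ × (183)⁴)] = 3.02×10¹⁰ m = 0.202 AU.

d ≈ 0.202 AU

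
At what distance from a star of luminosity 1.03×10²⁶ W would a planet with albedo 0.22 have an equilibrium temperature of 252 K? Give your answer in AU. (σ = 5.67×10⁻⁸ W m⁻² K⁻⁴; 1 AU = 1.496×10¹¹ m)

d ≈ 0.559 AU

From T_eq⁴ = L(1−A)/(16πσd²): d = √[L(1−A)/(16πσT_eq⁴)].
d = √[1.03×10²⁶ × 0.78 / (16π × 5.67×10⁻⁸ × (252)⁴)] = 8.36×10¹⁰ m = 0.559 AU.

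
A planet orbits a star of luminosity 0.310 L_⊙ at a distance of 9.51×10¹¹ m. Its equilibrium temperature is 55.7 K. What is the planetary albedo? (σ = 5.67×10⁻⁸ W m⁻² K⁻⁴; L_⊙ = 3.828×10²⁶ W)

A ≈ 0.79

L = 0.310 × 3.828×10²⁶ = 1.19×10²⁶ W.
Flux: S = L/(4πd²) = 1.19×10²⁶/(4π×(9.51×10¹¹)²) = 10.4 W m⁻².
From T_eq⁴ = S(1−A)/(4σ): 1−A = 4σT_eq⁴/S.
1−A = 4 × 5.67×10⁻⁸ × (55.7)⁴ / 10.4 = 0.209.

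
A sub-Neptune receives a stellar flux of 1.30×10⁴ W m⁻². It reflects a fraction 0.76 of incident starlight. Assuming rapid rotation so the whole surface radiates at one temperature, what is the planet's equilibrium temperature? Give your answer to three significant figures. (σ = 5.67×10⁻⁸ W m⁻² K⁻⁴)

Energy balance: absorbed = emitted ⇒ πR²·S(1−A) = 4πR²·σT_eq⁴, so T_eq⁴ = S(1−A)/(4σ).
T_eq = [1.30×10⁴ × 0.24 / (4 × 5.67×10⁻⁸)]^(1/4) = (1.38×10¹⁰)^(1/4) = 342 K.

T_eq ≈ 342 K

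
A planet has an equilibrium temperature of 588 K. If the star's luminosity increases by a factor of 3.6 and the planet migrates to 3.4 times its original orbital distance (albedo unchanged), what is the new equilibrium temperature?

T_eq ≈ 439 K

T_eq ∝ L^(1/4) · d^(−1/2).
T′ = 588 × 3.6^(1/4) / 3.4^(1/2) = 439 K.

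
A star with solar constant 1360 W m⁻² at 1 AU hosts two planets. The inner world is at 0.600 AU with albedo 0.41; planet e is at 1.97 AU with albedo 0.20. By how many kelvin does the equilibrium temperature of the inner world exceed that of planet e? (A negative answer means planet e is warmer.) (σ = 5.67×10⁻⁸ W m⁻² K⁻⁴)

T_eq = [S₀(1−A)/(4σd²)]^(1/4), so T ∝ (1−A)^(1/4) / √d.
T₁ = [1360×0.59/(4×5.67×10⁻⁸×0.600²)]^(1/4) = 314.86 K.
T₂ = [1360×0.80/(4×5.67×10⁻⁸×1.97²)]^(1/4) = 187.51 K.

ΔT ≈ 127.4 K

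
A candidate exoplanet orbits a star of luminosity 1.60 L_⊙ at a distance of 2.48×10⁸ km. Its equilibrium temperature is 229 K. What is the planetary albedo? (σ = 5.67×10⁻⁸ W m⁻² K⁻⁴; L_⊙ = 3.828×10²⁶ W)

d = 2.48×10⁸ km = 2.48×10¹¹ m.
L = 1.60 × 3.828×10²⁶ = 6.12×10²⁶ W.
Flux: S = L/(4πd²) = 6.12×10²⁶/(4π×(2.48×10¹¹)²) = 792 W m⁻².
From T_eq⁴ = S(1−A)/(4σ): 1−A = 4σT_eq⁴/S.
1−A = 4 × 5.67×10⁻⁸ × (229)⁴ / 792 = 0.787.

A ≈ 0.21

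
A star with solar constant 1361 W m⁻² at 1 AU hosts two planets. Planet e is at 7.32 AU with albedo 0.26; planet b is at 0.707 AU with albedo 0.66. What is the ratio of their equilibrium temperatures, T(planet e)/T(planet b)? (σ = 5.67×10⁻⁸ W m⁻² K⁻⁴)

T_eq = [S₀(1−A)/(4σd²)]^(1/4), so T ∝ (1−A)^(1/4) / √d.
T₁ = [1361×0.74/(4×5.67×10⁻⁸×7.32²)]^(1/4) = 95.41 K.
T₂ = [1361×0.34/(4×5.67×10⁻⁸×0.707²)]^(1/4) = 252.76 K.

T₁/T₂ ≈ 0.377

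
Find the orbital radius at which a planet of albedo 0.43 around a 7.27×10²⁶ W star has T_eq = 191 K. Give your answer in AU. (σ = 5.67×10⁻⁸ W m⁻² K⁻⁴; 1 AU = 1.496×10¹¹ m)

d ≈ 2.21 AU

From T_eq⁴ = L(1−A)/(16πσd²): d = √[L(1−A)/(16πσT_eq⁴)].
d = √[7.27×10²⁶ × 0.57 / (16π × 5.67×10⁻⁸ × (191)⁴)] = 3.31×10¹¹ m = 2.21 AU.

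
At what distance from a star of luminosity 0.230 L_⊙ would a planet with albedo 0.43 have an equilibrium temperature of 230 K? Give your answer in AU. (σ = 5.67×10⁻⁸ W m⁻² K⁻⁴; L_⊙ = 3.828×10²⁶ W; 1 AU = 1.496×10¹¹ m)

d ≈ 0.530 AU

L = 0.230 × 3.828×10²⁶ = 8.80×10²⁵ W.
From T_eq⁴ = L(1−A)/(16πσd²): d = √[L(1−A)/(16πσT_eq⁴)].
d = √[8.80×10²⁵ × 0.57 / (16π × 5.67×10⁻⁸ × (230)⁴)] = 7.93×10¹⁰ m = 0.530 AU.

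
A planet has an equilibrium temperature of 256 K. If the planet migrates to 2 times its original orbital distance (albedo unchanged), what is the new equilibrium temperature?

T_eq ∝ L^(1/4) · d^(−1/2).
T′ = 256 / 2^(1/2) = 181 K.

T_eq ≈ 181 K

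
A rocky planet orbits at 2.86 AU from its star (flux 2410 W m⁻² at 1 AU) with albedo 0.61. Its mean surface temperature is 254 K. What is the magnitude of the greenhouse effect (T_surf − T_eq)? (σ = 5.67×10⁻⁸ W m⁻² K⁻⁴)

S = 2410/2.86² = 294.6 W m⁻².
T_eq = [S(1−A)/(4σ)]^(1/4) = [294.6×0.39/(4×5.67×10⁻⁸)]^(1/4) = 150.0 K.
ΔT = T_surf − T_eq = 254 − 150.0.

ΔT ≈ 104.0 K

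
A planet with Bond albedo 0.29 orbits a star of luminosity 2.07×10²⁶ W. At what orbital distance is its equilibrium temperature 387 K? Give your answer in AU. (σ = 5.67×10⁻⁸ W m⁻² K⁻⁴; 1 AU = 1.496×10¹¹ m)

From T_eq⁴ = L(1−A)/(16πσd²): d = √[L(1−A)/(16πσT_eq⁴)].
d = √[2.07×10²⁶ × 0.71 / (16π × 5.67×10⁻⁸ × (387)⁴)] = 4.79×10¹⁰ m = 0.321 AU.

d ≈ 0.321 AU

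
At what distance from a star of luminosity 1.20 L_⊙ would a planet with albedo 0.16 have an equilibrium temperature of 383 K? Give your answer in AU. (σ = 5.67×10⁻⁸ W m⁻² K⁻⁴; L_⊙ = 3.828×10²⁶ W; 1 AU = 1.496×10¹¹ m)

L = 1.20 × 3.828×10²⁶ = 4.59×10²⁶ W.
From T_eq⁴ = L(1−A)/(16πσd²): d = √[L(1−A)/(16πσT_eq⁴)].
d = √[4.59×10²⁶ × 0.84 / (16π × 5.67×10⁻⁸ × (383)⁴)] = 7.93×10¹⁰ m = 0.530 AU.

d ≈ 0.530 AU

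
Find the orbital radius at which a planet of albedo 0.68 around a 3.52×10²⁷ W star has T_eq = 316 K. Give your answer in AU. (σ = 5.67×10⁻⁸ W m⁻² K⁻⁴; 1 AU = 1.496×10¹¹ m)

From T_eq⁴ = L(1−A)/(16πσd²): d = √[L(1−A)/(16πσT_eq⁴)].
d = √[3.52×10²⁷ × 0.32 / (16π × 5.67×10⁻⁸ × (316)⁴)] = 1.99×10¹¹ m = 1.33 AU.

d ≈ 1.33 AU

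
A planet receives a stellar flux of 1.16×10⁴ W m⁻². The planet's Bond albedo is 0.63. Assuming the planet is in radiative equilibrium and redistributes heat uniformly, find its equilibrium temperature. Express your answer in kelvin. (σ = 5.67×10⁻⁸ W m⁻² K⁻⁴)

Energy balance: absorbed = emitted ⇒ πR²·S(1−A) = 4πR²·σT_eq⁴, so T_eq⁴ = S(1−A)/(4σ).
T_eq = [1.16×10⁴ × 0.37 / (4 × 5.67×10⁻⁸)]^(1/4) = (1.89×10¹⁰)^(1/4) = 371 K.

T_eq ≈ 371 K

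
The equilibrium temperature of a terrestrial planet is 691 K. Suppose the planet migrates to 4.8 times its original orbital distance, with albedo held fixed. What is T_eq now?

T_eq ≈ 315 K

T_eq ∝ L^(1/4) · d^(−1/2).
T′ = 691 / 4.8^(1/2) = 315 K.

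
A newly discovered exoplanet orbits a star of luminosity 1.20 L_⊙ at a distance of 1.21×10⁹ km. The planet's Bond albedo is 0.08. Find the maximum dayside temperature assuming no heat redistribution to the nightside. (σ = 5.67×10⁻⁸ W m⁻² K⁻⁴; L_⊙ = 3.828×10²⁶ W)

d = 1.21×10⁹ km = 1.21×10¹² m.
L = 1.20 × 3.828×10²⁶ = 4.59×10²⁶ W.
Flux: S = L/(4πd²) = 4.59×10²⁶/(4π×(1.21×10¹²)²) = 25.0 W m⁻².
With no redistribution each surface element balances locally: S(1−A) = σT⁴.
T = [25.0 × 0.92 / 5.67×10⁻⁸]^(1/4) = (4.05×10⁸)^(1/4) = 142 K.

T_ss ≈ 142 K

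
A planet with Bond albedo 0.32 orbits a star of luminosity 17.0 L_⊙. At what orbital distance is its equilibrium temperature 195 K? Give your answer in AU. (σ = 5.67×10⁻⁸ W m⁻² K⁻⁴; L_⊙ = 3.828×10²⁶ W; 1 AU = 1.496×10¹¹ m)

L = 17.0 × 3.828×10²⁶ = 6.51×10²⁷ W.
From T_eq⁴ = L(1−A)/(16πσd²): d = √[L(1−A)/(16πσT_eq⁴)].
d = √[6.51×10²⁷ × 0.68 / (16π × 5.67×10⁻⁸ × (195)⁴)] = 1.04×10¹² m = 6.93 AU.

d ≈ 6.93 AU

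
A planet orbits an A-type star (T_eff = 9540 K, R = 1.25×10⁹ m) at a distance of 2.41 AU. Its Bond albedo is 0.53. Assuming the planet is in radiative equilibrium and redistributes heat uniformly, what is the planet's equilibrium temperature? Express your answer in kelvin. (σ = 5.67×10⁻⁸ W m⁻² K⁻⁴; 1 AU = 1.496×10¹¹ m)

T_eq ≈ 329 K

d = 2.41 AU = 3.61×10¹¹ m.
L = 4πR_⋆²σT_⋆⁴ = 4π(1.25×10⁹)² × 5.67×10⁻⁸ × (9540)⁴ = 9.22×10²⁷ W.
S = L/(4πd²) = 5650 W m⁻².
Energy balance: absorbed = emitted ⇒ πR²·S(1−A) = 4πR²·σT_eq⁴, so T_eq⁴ = S(1−A)/(4σ).
T_eq = [5650 × 0.47 / (4 × 5.67×10⁻⁸)]^(1/4) = (1.17×10¹⁰)^(1/4) = 329 K.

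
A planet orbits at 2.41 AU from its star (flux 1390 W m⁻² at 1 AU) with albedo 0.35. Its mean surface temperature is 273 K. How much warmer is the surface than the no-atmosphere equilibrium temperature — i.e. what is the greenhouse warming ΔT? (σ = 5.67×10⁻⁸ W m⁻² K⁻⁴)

ΔT ≈ 111.2 K

S = 1390/2.41² = 239.3 W m⁻².
T_eq = [S(1−A)/(4σ)]^(1/4) = [239.3×0.65/(4×5.67×10⁻⁸)]^(1/4) = 161.8 K.
ΔT = T_surf − T_eq = 273 − 161.8.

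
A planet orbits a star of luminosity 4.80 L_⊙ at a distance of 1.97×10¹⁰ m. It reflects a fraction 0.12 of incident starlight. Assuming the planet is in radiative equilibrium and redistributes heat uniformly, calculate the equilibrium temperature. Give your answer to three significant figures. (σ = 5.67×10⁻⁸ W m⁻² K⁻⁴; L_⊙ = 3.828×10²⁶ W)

L = 4.80 × 3.828×10²⁶ = 1.84×10²⁷ W.
Flux: S = L/(4πd²) = 1.84×10²⁷/(4π×(1.97×10¹⁰)²) = 3.77×10⁵ W m⁻².
Energy balance: absorbed = emitted ⇒ πR²·S(1−A) = 4πR²·σT_eq⁴, so T_eq⁴ = S(1−A)/(4σ).
T_eq = [3.77×10⁵ × 0.88 / (4 × 5.67×10⁻⁸)]^(1/4) = (1.46×10¹²)^(1/4) = 1100 K.

T_eq ≈ 1100 K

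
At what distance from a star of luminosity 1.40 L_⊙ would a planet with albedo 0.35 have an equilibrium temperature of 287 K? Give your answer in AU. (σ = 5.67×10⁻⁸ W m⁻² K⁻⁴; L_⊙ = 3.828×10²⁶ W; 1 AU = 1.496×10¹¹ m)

L = 1.40 × 3.828×10²⁶ = 5.36×10²⁶ W.
From T_eq⁴ = L(1−A)/(16πσd²): d = √[L(1−A)/(16πσT_eq⁴)].
d = √[5.36×10²⁶ × 0.65 / (16π × 5.67×10⁻⁸ × (287)⁴)] = 1.34×10¹¹ m = 0.897 AU.

d ≈ 0.897 AU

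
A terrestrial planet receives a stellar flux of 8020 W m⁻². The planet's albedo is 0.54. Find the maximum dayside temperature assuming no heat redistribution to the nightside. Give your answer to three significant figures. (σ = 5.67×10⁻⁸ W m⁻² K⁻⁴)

With no redistribution each surface element balances locally: S(1−A) = σT⁴.
T = [8020 × 0.46 / 5.67×10⁻⁸]^(1/4) = (6.51×10¹⁰)^(1/4) = 505 K.

T_ss ≈ 505 K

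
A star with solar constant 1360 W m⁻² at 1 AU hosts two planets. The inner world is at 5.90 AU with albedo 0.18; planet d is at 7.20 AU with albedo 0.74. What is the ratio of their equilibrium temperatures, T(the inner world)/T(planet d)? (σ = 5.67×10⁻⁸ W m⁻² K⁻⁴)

T₁/T₂ ≈ 1.472

T_eq = [S₀(1−A)/(4σd²)]^(1/4), so T ∝ (1−A)^(1/4) / √d.
T₁ = [1360×0.82/(4×5.67×10⁻⁸×5.90²)]^(1/4) = 109.02 K.
T₂ = [1360×0.26/(4×5.67×10⁻⁸×7.20²)]^(1/4) = 74.05 K.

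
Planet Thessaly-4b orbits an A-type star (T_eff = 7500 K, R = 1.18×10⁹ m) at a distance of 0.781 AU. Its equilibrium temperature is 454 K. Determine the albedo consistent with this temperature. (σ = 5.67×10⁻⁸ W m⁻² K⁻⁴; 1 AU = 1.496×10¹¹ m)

A ≈ 0.47

d = 0.781 AU = 1.17×10¹¹ m.
L = 4πR_⋆²σT_⋆⁴ = 4π(1.18×10⁹)² × 5.67×10⁻⁸ × (7500)⁴ = 3.14×10²⁷ W.
S = L/(4πd²) = 1.83×10⁴ W m⁻².
From T_eq⁴ = S(1−A)/(4σ): 1−A = 4σT_eq⁴/S.
1−A = 4 × 5.67×10⁻⁸ × (454)⁴ / 1.83×10⁴ = 0.527.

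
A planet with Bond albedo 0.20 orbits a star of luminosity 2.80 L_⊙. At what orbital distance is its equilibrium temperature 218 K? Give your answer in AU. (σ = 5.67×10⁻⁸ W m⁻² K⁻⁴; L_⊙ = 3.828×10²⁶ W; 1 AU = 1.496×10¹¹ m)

d ≈ 2.44 AU

L = 2.80 × 3.828×10²⁶ = 1.07×10²⁷ W.
From T_eq⁴ = L(1−A)/(16πσd²): d = √[L(1−A)/(16πσT_eq⁴)].
d = √[1.07×10²⁷ × 0.80 / (16π × 5.67×10⁻⁸ × (218)⁴)] = 3.65×10¹¹ m = 2.44 AU.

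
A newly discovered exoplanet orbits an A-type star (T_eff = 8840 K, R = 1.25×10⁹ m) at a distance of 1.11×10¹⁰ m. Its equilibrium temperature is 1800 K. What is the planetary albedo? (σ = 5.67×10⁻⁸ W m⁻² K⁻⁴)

L = 4πR_⋆²σT_⋆⁴ = 4π(1.25×10⁹)² × 5.67×10⁻⁸ × (8840)⁴ = 6.80×10²⁷ W.
S = L/(4πd²) = 4.39×10⁶ W m⁻².
From T_eq⁴ = S(1−A)/(4σ): 1−A = 4σT_eq⁴/S.
1−A = 4 × 5.67×10⁻⁸ × (1800)⁴ / 4.39×10⁶ = 0.542.

A ≈ 0.46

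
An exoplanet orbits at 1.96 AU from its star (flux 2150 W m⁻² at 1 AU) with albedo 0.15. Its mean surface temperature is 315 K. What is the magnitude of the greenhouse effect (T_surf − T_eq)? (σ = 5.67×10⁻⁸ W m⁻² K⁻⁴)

ΔT ≈ 101.0 K

S = 2150/1.96² = 559.7 W m⁻².
T_eq = [S(1−A)/(4σ)]^(1/4) = [559.7×0.85/(4×5.67×10⁻⁸)]^(1/4) = 214.0 K.
ΔT = T_surf − T_eq = 315 − 214.0.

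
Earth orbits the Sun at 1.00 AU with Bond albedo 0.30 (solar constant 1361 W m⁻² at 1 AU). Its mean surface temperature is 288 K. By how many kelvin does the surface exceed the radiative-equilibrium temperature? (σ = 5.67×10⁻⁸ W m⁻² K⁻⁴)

S = 1361/1.00² = 1361 W m⁻².
T_eq = [S(1−A)/(4σ)]^(1/4) = [1361×0.70/(4×5.67×10⁻⁸)]^(1/4) = 254.6 K.
ΔT = T_surf − T_eq = 288 − 254.6.

ΔT ≈ 33.4 K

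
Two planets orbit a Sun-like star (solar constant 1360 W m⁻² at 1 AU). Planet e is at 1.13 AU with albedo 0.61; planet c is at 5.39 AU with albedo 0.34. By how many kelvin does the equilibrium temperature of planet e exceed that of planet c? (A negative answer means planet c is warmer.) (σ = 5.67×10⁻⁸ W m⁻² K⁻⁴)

T_eq = [S₀(1−A)/(4σd²)]^(1/4), so T ∝ (1−A)^(1/4) / √d.
T₁ = [1360×0.39/(4×5.67×10⁻⁸×1.13²)]^(1/4) = 206.87 K.
T₂ = [1360×0.66/(4×5.67×10⁻⁸×5.39²)]^(1/4) = 108.04 K.

ΔT ≈ 98.8 K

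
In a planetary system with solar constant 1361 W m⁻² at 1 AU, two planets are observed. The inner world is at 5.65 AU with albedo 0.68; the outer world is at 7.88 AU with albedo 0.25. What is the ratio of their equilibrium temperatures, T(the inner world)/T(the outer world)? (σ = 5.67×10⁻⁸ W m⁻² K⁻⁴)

T₁/T₂ ≈ 0.954

T_eq = [S₀(1−A)/(4σd²)]^(1/4), so T ∝ (1−A)^(1/4) / √d.
T₁ = [1361×0.32/(4×5.67×10⁻⁸×5.65²)]^(1/4) = 88.07 K.
T₂ = [1361×0.75/(4×5.67×10⁻⁸×7.88²)]^(1/4) = 92.27 K.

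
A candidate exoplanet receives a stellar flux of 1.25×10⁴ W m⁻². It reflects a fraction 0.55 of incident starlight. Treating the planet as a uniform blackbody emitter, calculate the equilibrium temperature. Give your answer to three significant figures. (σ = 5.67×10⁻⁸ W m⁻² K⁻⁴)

Energy balance: absorbed = emitted ⇒ πR²·S(1−A) = 4πR²·σT_eq⁴, so T_eq⁴ = S(1−A)/(4σ).
T_eq = [1.25×10⁴ × 0.45 / (4 × 5.67×10⁻⁸)]^(1/4) = (2.48×10¹⁰)^(1/4) = 397 K.

T_eq ≈ 397 K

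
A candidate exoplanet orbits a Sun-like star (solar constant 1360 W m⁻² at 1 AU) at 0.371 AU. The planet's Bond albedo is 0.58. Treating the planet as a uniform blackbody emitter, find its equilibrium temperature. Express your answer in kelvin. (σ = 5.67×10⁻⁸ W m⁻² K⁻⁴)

Flux at 0.371 AU: S = 1360/0.371² = 9880 W m⁻².
Energy balance: absorbed = emitted ⇒ πR²·S(1−A) = 4πR²·σT_eq⁴, so T_eq⁴ = S(1−A)/(4σ).
T_eq = [9880 × 0.42 / (4 × 5.67×10⁻⁸)]^(1/4) = (1.83×10¹⁰)^(1/4) = 368 K.

T_eq ≈ 368 K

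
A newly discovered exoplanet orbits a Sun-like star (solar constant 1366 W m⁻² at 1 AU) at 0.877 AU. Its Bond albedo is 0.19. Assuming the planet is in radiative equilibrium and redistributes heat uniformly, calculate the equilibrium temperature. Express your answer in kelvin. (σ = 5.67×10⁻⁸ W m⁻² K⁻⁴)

T_eq ≈ 282 K

Flux at 0.877 AU: S = 1366/0.877² = 1780 W m⁻².
Energy balance: absorbed = emitted ⇒ πR²·S(1−A) = 4πR²·σT_eq⁴, so T_eq⁴ = S(1−A)/(4σ).
T_eq = [1780 × 0.81 / (4 × 5.67×10⁻⁸)]^(1/4) = (6.34×10⁹)^(1/4) = 282 K.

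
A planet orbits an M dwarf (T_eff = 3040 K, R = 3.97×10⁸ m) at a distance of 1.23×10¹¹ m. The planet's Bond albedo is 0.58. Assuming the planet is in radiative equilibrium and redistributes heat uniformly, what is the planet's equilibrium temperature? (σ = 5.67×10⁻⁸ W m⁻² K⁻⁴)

T_eq ≈ 98.3 K

L = 4πR_⋆²σT_⋆⁴ = 4π(3.97×10⁸)² × 5.67×10⁻⁸ × (3040)⁴ = 9.59×10²⁴ W.
S = L/(4πd²) = 50.4 W m⁻².
Energy balance: absorbed = emitted ⇒ πR²·S(1−A) = 4πR²·σT_eq⁴, so T_eq⁴ = S(1−A)/(4σ).
T_eq = [50.4 × 0.42 / (4 × 5.67×10⁻⁸)]^(1/4) = (9.34×10⁷)^(1/4) = 98.3 K.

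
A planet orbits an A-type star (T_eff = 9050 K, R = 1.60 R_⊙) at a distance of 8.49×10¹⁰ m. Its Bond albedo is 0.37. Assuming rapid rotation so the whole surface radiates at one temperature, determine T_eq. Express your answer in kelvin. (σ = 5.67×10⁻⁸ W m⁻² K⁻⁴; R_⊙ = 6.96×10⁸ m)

T_eq ≈ 653 K

R_⋆ = 1.60 × 6.96×10⁸ = 1.11×10⁹ m.
L = 4πR_⋆²σT_⋆⁴ = 4π(1.11×10⁹)² × 5.67×10⁻⁸ × (9050)⁴ = 5.93×10²⁷ W.
S = L/(4πd²) = 6.54×10⁴ W m⁻².
Energy balance: absorbed = emitted ⇒ πR²·S(1−A) = 4πR²·σT_eq⁴, so T_eq⁴ = S(1−A)/(4σ).
T_eq = [6.54×10⁴ × 0.63 / (4 × 5.67×10⁻⁸)]^(1/4) = (1.82×10¹¹)^(1/4) = 653 K.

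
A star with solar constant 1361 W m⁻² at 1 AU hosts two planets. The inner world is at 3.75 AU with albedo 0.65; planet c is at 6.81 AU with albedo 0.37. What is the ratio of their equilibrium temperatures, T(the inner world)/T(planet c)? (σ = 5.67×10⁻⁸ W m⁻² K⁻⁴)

T_eq = [S₀(1−A)/(4σd²)]^(1/4), so T ∝ (1−A)^(1/4) / √d.
T₁ = [1361×0.35/(4×5.67×10⁻⁸×3.75²)]^(1/4) = 110.55 K.
T₂ = [1361×0.63/(4×5.67×10⁻⁸×6.81²)]^(1/4) = 95.02 K.

T₁/T₂ ≈ 1.163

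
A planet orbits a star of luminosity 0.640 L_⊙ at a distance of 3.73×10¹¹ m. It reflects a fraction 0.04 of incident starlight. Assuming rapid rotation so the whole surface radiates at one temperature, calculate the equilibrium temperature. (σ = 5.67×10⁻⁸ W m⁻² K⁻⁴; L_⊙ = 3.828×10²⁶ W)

L = 0.640 × 3.828×10²⁶ = 2.45×10²⁶ W.
Flux: S = L/(4πd²) = 2.45×10²⁶/(4π×(3.73×10¹¹)²) = 140 W m⁻².
Energy balance: absorbed = emitted ⇒ πR²·S(1−A) = 4πR²·σT_eq⁴, so T_eq⁴ = S(1−A)/(4σ).
T_eq = [140 × 0.96 / (4 × 5.67×10⁻⁸)]^(1/4) = (5.93×10⁸)^(1/4) = 156 K.

T_eq ≈ 156 K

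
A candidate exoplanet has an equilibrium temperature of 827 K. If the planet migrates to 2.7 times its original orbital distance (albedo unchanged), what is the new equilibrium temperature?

T_eq ∝ L^(1/4) · d^(−1/2).
T′ = 827 / 2.7^(1/2) = 503 K.

T_eq ≈ 503 K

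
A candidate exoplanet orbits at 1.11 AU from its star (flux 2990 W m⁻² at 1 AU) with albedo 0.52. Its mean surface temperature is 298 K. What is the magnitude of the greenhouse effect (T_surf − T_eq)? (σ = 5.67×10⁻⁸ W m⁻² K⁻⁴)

S = 2990/1.11² = 2427 W m⁻².
T_eq = [S(1−A)/(4σ)]^(1/4) = [2427×0.48/(4×5.67×10⁻⁸)]^(1/4) = 267.7 K.
ΔT = T_surf − T_eq = 298 − 267.7.

ΔT ≈ 30.3 K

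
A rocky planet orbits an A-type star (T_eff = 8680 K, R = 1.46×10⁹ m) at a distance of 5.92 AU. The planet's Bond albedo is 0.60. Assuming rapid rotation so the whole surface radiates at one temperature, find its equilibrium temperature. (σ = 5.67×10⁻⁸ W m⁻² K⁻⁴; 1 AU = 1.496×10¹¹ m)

T_eq ≈ 198 K

d = 5.92 AU = 8.86×10¹¹ m.
L = 4πR_⋆²σT_⋆⁴ = 4π(1.46×10⁹)² × 5.67×10⁻⁸ × (8680)⁴ = 8.62×10²⁷ W.
S = L/(4πd²) = 875 W m⁻².
Energy balance: absorbed = emitted ⇒ πR²·S(1−A) = 4πR²·σT_eq⁴, so T_eq⁴ = S(1−A)/(4σ).
T_eq = [875 × 0.40 / (4 × 5.67×10⁻⁸)]^(1/4) = (1.54×10⁹)^(1/4) = 198 K.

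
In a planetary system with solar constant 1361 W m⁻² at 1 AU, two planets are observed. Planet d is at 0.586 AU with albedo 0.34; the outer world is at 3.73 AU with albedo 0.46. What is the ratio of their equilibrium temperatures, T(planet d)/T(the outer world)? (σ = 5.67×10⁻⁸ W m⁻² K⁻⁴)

T₁/T₂ ≈ 2.653

T_eq = [S₀(1−A)/(4σd²)]^(1/4), so T ∝ (1−A)^(1/4) / √d.
T₁ = [1361×0.66/(4×5.67×10⁻⁸×0.586²)]^(1/4) = 327.71 K.
T₂ = [1361×0.54/(4×5.67×10⁻⁸×3.73²)]^(1/4) = 123.54 K.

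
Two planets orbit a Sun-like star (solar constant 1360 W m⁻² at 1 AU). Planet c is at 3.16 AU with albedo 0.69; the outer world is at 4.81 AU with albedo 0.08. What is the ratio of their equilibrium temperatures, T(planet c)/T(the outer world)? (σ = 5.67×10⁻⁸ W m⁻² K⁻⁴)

T_eq = [S₀(1−A)/(4σd²)]^(1/4), so T ∝ (1−A)^(1/4) / √d.
T₁ = [1360×0.31/(4×5.67×10⁻⁸×3.16²)]^(1/4) = 116.81 K.
T₂ = [1360×0.92/(4×5.67×10⁻⁸×4.81²)]^(1/4) = 124.26 K.

T₁/T₂ ≈ 0.940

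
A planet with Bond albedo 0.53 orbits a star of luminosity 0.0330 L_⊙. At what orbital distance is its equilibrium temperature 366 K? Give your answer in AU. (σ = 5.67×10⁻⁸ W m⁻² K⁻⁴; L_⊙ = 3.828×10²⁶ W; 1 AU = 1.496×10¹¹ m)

d ≈ 0.0720 AU

L = 0.0330 × 3.828×10²⁶ = 1.26×10²⁵ W.
From T_eq⁴ = L(1−A)/(16πσd²): d = √[L(1−A)/(16πσT_eq⁴)].
d = √[1.26×10²⁵ × 0.47 / (16π × 5.67×10⁻⁸ × (366)⁴)] = 1.08×10¹⁰ m = 0.0720 AU.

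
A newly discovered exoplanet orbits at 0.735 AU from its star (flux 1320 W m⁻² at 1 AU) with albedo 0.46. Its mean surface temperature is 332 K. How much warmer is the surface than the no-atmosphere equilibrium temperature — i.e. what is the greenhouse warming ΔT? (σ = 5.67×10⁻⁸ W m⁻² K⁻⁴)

ΔT ≈ 55.8 K

S = 1320/0.735² = 2443 W m⁻².
T_eq = [S(1−A)/(4σ)]^(1/4) = [2443×0.54/(4×5.67×10⁻⁸)]^(1/4) = 276.2 K.
ΔT = T_surf − T_eq = 332 − 276.2.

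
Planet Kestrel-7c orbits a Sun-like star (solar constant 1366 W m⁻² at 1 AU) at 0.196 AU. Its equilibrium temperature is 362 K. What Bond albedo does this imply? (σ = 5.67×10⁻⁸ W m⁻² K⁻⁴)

Flux at 0.196 AU: S = 1366/0.196² = 3.56×10⁴ W m⁻².
From T_eq⁴ = S(1−A)/(4σ): 1−A = 4σT_eq⁴/S.
1−A = 4 × 5.67×10⁻⁸ × (362)⁴ / 3.56×10⁴ = 0.110.

A ≈ 0.89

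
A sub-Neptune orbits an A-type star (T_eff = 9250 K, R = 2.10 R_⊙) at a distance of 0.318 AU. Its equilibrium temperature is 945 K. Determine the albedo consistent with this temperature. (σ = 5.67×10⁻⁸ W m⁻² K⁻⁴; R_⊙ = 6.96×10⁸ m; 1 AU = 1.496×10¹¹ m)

A ≈ 0.54

R_⋆ = 2.10 × 6.96×10⁸ = 1.46×10⁹ m.
d = 0.318 AU = 4.76×10¹⁰ m.
L = 4πR_⋆²σT_⋆⁴ = 4π(1.46×10⁹)² × 5.67×10⁻⁸ × (9250)⁴ = 1.11×10²⁸ W.
S = L/(4πd²) = 3.92×10⁵ W m⁻².
From T_eq⁴ = S(1−A)/(4σ): 1−A = 4σT_eq⁴/S.
1−A = 4 × 5.67×10⁻⁸ × (945)⁴ / 3.92×10⁵ = 0.462.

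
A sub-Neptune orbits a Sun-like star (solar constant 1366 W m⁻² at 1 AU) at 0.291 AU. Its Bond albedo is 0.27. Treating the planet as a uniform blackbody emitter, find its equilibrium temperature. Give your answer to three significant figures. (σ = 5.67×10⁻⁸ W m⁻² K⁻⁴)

T_eq ≈ 477 K

Flux at 0.291 AU: S = 1366/0.291² = 1.61×10⁴ W m⁻².
Energy balance: absorbed = emitted ⇒ πR²·S(1−A) = 4πR²·σT_eq⁴, so T_eq⁴ = S(1−A)/(4σ).
T_eq = [1.61×10⁴ × 0.73 / (4 × 5.67×10⁻⁸)]^(1/4) = (5.19×10¹⁰)^(1/4) = 477 K.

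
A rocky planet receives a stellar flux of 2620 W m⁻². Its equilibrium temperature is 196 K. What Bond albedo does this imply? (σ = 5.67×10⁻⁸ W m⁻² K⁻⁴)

A ≈ 0.87

From T_eq⁴ = S(1−A)/(4σ): 1−A = 4σT_eq⁴/S.
1−A = 4 × 5.67×10⁻⁸ × (196)⁴ / 2620 = 0.128.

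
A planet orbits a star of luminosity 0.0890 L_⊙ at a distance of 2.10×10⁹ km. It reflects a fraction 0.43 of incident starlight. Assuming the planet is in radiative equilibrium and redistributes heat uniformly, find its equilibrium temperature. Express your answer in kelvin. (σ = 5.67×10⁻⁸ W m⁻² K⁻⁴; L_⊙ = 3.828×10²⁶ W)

d = 2.10×10⁹ km = 2.10×10¹² m.
L = 0.0890 × 3.828×10²⁶ = 3.41×10²⁵ W.
Flux: S = L/(4πd²) = 3.41×10²⁵/(4π×(2.10×10¹²)²) = 0.615 W m⁻².
Energy balance: absorbed = emitted ⇒ πR²·S(1−A) = 4πR²·σT_eq⁴, so T_eq⁴ = S(1−A)/(4σ).
T_eq = [0.615 × 0.57 / (4 × 5.67×10⁻⁸)]^(1/4) = (1.55×10⁶)^(1/4) = 35.3 K.

T_eq ≈ 35.3 K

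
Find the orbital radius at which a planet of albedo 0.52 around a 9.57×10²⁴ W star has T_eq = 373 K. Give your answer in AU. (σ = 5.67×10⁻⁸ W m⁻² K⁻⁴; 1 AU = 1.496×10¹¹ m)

From T_eq⁴ = L(1−A)/(16πσd²): d = √[L(1−A)/(16πσT_eq⁴)].
d = √[9.57×10²⁴ × 0.48 / (16π × 5.67×10⁻⁸ × (373)⁴)] = 9.12×10⁹ m = 0.0610 AU.

d ≈ 0.0610 AU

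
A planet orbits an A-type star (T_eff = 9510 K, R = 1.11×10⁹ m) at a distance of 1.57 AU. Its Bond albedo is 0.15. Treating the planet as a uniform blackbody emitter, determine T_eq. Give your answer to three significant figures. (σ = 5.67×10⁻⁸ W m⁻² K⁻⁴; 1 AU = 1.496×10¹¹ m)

d = 1.57 AU = 2.35×10¹¹ m.
L = 4πR_⋆²σT_⋆⁴ = 4π(1.11×10⁹)² × 5.67×10⁻⁸ × (9510)⁴ = 7.18×10²⁷ W.
S = L/(4πd²) = 1.04×10⁴ W m⁻².
Energy balance: absorbed = emitted ⇒ πR²·S(1−A) = 4πR²·σT_eq⁴, so T_eq⁴ = S(1−A)/(4σ).
T_eq = [1.04×10⁴ × 0.85 / (4 × 5.67×10⁻⁸)]^(1/4) = (3.88×10¹⁰)^(1/4) = 444 K.

T_eq ≈ 444 K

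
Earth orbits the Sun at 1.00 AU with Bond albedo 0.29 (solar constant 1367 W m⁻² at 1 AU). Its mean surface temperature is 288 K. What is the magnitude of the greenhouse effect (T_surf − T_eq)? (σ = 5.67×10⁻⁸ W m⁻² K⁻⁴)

S = 1367/1.00² = 1367 W m⁻².
T_eq = [S(1−A)/(4σ)]^(1/4) = [1367×0.71/(4×5.67×10⁻⁸)]^(1/4) = 255.8 K.
ΔT = T_surf − T_eq = 288 − 255.8.

ΔT ≈ 32.2 K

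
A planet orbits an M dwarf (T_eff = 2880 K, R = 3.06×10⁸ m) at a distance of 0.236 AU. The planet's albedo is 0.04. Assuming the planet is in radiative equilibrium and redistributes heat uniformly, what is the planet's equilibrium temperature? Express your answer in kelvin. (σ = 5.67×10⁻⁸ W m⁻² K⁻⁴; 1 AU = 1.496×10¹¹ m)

d = 0.236 AU = 3.53×10¹⁰ m.
L = 4πR_⋆²σT_⋆⁴ = 4π(3.06×10⁸)² × 5.67×10⁻⁸ × (2880)⁴ = 4.59×10²⁴ W.
S = L/(4πd²) = 293 W m⁻².
Energy balance: absorbed = emitted ⇒ πR²·S(1−A) = 4πR²·σT_eq⁴, so T_eq⁴ = S(1−A)/(4σ).
T_eq = [293 × 0.96 / (4 × 5.67×10⁻⁸)]^(1/4) = (1.24×10⁹)^(1/4) = 188 K.

T_eq ≈ 188 K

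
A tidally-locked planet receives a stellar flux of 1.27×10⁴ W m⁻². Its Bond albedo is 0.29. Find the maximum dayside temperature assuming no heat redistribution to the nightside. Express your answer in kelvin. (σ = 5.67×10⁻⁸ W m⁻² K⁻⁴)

With no redistribution each surface element balances locally: S(1−A) = σT⁴.
T = [1.27×10⁴ × 0.71 / 5.67×10⁻⁸]^(1/4) = (1.59×10¹¹)^(1/4) = 631 K.

T_ss ≈ 631 K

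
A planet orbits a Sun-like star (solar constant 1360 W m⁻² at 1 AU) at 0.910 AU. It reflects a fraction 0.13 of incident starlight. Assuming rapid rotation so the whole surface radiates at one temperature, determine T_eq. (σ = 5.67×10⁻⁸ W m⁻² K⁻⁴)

T_eq ≈ 282 K

Flux at 0.910 AU: S = 1360/0.910² = 1640 W m⁻².
Energy balance: absorbed = emitted ⇒ πR²·S(1−A) = 4πR²·σT_eq⁴, so T_eq⁴ = S(1−A)/(4σ).
T_eq = [1640 × 0.87 / (4 × 5.67×10⁻⁸)]^(1/4) = (6.30×10⁹)^(1/4) = 282 K.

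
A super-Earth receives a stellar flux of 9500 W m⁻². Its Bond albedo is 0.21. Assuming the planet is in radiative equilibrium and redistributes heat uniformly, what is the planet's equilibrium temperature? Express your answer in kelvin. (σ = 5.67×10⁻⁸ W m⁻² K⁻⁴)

T_eq ≈ 427 K

Energy balance: absorbed = emitted ⇒ πR²·S(1−A) = 4πR²·σT_eq⁴, so T_eq⁴ = S(1−A)/(4σ).
T_eq = [9500 × 0.79 / (4 × 5.67×10⁻⁸)]^(1/4) = (3.31×10¹⁰)^(1/4) = 427 K.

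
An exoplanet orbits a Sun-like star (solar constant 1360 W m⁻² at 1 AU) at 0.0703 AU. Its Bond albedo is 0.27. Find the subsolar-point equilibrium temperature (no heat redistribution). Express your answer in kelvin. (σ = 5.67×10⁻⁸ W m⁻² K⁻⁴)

Flux at 0.0703 AU: S = 1360/0.0703² = 2.75×10⁵ W m⁻².
At the subsolar point the surface absorbs S(1−A) and emits σT⁴ per unit area — no factor of 4, since only the local patch is in balance.
T = [2.75×10⁵ × 0.73 / 5.67×10⁻⁸]^(1/4) = (3.54×10¹²)^(1/4) = 1370 K.

T_ss ≈ 1370 K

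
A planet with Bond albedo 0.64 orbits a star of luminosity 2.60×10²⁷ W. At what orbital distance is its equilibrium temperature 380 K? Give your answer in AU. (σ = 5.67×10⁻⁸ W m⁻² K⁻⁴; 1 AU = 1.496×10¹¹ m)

d ≈ 0.839 AU

From T_eq⁴ = L(1−A)/(16πσd²): d = √[L(1−A)/(16πσT_eq⁴)].
d = √[2.60×10²⁷ × 0.36 / (16π × 5.67×10⁻⁸ × (380)⁴)] = 1.26×10¹¹ m = 0.839 AU.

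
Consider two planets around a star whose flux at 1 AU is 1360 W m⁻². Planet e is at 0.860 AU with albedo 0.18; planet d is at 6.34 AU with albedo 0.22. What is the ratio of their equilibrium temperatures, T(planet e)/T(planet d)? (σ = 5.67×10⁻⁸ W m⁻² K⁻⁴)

T_eq = [S₀(1−A)/(4σd²)]^(1/4), so T ∝ (1−A)^(1/4) / √d.
T₁ = [1360×0.82/(4×5.67×10⁻⁸×0.860²)]^(1/4) = 285.55 K.
T₂ = [1360×0.78/(4×5.67×10⁻⁸×6.34²)]^(1/4) = 103.86 K.

T₁/T₂ ≈ 2.749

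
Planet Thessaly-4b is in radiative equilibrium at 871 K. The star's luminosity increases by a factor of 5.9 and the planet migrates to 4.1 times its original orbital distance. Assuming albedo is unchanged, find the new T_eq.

T_eq ∝ L^(1/4) · d^(−1/2).
T′ = 871 × 5.9^(1/4) / 4.1^(1/2) = 670 K.

T_eq ≈ 670 K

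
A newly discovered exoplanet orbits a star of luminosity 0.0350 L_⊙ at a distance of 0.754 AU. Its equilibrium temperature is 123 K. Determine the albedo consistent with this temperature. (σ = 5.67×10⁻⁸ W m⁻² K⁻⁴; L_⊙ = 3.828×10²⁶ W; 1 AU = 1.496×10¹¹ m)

d = 0.754 AU = 1.13×10¹¹ m.
L = 0.0350 × 3.828×10²⁶ = 1.34×10²⁵ W.
Flux: S = L/(4πd²) = 1.34×10²⁵/(4π×(1.13×10¹¹)²) = 83.8 W m⁻².
From T_eq⁴ = S(1−A)/(4σ): 1−A = 4σT_eq⁴/S.
1−A = 4 × 5.67×10⁻⁸ × (123)⁴ / 83.8 = 0.619.

A ≈ 0.38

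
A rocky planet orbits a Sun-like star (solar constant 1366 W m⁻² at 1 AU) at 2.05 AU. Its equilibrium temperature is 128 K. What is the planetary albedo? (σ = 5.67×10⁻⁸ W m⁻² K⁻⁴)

A ≈ 0.81

Flux at 2.05 AU: S = 1366/2.05² = 325 W m⁻².
From T_eq⁴ = S(1−A)/(4σ): 1−A = 4σT_eq⁴/S.
1−A = 4 × 5.67×10⁻⁸ × (128)⁴ / 325 = 0.187.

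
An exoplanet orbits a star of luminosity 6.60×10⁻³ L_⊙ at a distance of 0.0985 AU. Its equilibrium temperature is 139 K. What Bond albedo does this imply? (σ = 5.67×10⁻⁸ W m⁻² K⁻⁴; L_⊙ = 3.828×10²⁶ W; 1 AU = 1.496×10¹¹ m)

A ≈ 0.91

d = 0.0985 AU = 1.47×10¹⁰ m.
L = 6.60×10⁻³ × 3.828×10²⁶ = 2.53×10²⁴ W.
Flux: S = L/(4πd²) = 2.53×10²⁴/(4π×(1.47×10¹⁰)²) = 926 W m⁻².
From T_eq⁴ = S(1−A)/(4σ): 1−A = 4σT_eq⁴/S.
1−A = 4 × 5.67×10⁻⁸ × (139)⁴ / 926 = 0.091.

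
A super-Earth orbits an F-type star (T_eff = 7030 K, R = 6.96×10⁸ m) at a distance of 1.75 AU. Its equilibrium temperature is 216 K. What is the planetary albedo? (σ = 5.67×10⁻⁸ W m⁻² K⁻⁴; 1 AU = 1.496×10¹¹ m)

d = 1.75 AU = 2.62×10¹¹ m.
L = 4πR_⋆²σT_⋆⁴ = 4π(6.96×10⁸)² × 5.67×10⁻⁸ × (7030)⁴ = 8.43×10²⁶ W.
S = L/(4πd²) = 979 W m⁻².
From T_eq⁴ = S(1−A)/(4σ): 1−A = 4σT_eq⁴/S.
1−A = 4 × 5.67×10⁻⁸ × (216)⁴ / 979 = 0.504.

A ≈ 0.50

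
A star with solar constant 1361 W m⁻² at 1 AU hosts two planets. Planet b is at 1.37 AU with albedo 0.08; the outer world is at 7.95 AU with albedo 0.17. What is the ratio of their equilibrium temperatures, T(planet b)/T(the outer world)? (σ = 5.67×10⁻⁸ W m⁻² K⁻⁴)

T₁/T₂ ≈ 2.472

T_eq = [S₀(1−A)/(4σd²)]^(1/4), so T ∝ (1−A)^(1/4) / √d.
T₁ = [1361×0.92/(4×5.67×10⁻⁸×1.37²)]^(1/4) = 232.88 K.
T₂ = [1361×0.83/(4×5.67×10⁻⁸×7.95²)]^(1/4) = 94.22 K.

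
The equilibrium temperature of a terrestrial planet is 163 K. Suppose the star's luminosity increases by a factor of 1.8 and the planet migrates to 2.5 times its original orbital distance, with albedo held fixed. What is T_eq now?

T_eq ≈ 119 K

T_eq ∝ L^(1/4) · d^(−1/2).
T′ = 163 × 1.8^(1/4) / 2.5^(1/2) = 119 K.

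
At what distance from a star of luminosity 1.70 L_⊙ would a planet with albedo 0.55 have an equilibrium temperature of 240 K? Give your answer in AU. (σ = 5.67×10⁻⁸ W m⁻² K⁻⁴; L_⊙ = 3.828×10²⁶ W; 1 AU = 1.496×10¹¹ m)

d ≈ 1.18 AU

L = 1.70 × 3.828×10²⁶ = 6.51×10²⁶ W.
From T_eq⁴ = L(1−A)/(16πσd²): d = √[L(1−A)/(16πσT_eq⁴)].
d = √[6.51×10²⁶ × 0.45 / (16π × 5.67×10⁻⁸ × (240)⁴)] = 1.76×10¹¹ m = 1.18 AU.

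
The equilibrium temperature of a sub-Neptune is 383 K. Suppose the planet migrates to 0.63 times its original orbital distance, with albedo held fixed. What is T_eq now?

T_eq ≈ 483 K

T_eq ∝ L^(1/4) · d^(−1/2).
T′ = 383 / 0.63^(1/2) = 483 K.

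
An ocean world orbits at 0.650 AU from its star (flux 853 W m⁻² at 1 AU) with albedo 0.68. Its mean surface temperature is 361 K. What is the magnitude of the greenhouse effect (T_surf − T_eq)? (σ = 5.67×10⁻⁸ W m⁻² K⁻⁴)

ΔT ≈ 130.0 K

S = 853/0.650² = 2019 W m⁻².
T_eq = [S(1−A)/(4σ)]^(1/4) = [2019×0.32/(4×5.67×10⁻⁸)]^(1/4) = 231.0 K.
ΔT = T_surf − T_eq = 361 − 231.0.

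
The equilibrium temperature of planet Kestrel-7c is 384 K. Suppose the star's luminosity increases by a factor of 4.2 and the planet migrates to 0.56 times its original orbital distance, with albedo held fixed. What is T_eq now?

T_eq ≈ 735 K

T_eq ∝ L^(1/4) · d^(−1/2).
T′ = 384 × 4.2^(1/4) / 0.56^(1/2) = 735 K.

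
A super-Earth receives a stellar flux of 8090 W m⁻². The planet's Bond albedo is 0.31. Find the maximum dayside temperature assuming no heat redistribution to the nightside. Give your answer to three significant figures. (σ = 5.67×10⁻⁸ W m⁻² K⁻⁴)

With no redistribution each surface element balances locally: S(1−A) = σT⁴.
T = [8090 × 0.69 / 5.67×10⁻⁸]^(1/4) = (9.84×10¹⁰)^(1/4) = 560 K.

T_ss ≈ 560 K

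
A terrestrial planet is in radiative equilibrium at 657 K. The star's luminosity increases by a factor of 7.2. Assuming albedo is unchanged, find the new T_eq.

T_eq ∝ L^(1/4) · d^(−1/2).
T′ = 657 × 7.2^(1/4) = 1080 K.

T_eq ≈ 1080 K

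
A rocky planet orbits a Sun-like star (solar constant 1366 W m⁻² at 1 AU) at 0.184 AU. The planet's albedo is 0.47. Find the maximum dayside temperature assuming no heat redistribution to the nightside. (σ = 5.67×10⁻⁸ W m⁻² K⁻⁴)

T_ss ≈ 784 K

Flux at 0.184 AU: S = 1366/0.184² = 4.03×10⁴ W m⁻².
With no redistribution each surface element balances locally: S(1−A) = σT⁴.
T = [4.03×10⁴ × 0.53 / 5.67×10⁻⁸]^(1/4) = (3.77×10¹¹)^(1/4) = 784 K.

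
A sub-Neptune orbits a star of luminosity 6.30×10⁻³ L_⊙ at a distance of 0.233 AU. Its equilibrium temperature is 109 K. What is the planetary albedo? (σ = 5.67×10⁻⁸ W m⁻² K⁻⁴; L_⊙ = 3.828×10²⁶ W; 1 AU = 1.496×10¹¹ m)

d = 0.233 AU = 3.49×10¹⁰ m.
L = 6.30×10⁻³ × 3.828×10²⁶ = 2.41×10²⁴ W.
Flux: S = L/(4πd²) = 2.41×10²⁴/(4π×(3.49×10¹⁰)²) = 158 W m⁻².
From T_eq⁴ = S(1−A)/(4σ): 1−A = 4σT_eq⁴/S.
1−A = 4 × 5.67×10⁻⁸ × (109)⁴ / 158 = 0.203.

A ≈ 0.80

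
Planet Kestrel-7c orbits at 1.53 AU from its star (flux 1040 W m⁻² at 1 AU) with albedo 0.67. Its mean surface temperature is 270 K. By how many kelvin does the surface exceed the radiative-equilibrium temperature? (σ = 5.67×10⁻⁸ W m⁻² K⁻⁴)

S = 1040/1.53² = 444.3 W m⁻².
T_eq = [S(1−A)/(4σ)]^(1/4) = [444.3×0.33/(4×5.67×10⁻⁸)]^(1/4) = 159.5 K.
ΔT = T_surf − T_eq = 270 − 159.5.

ΔT ≈ 110.5 K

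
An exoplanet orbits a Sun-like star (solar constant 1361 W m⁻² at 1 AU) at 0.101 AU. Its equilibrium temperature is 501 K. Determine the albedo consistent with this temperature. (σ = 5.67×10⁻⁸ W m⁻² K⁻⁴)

Flux at 0.101 AU: S = 1361/0.101² = 1.33×10⁵ W m⁻².
From T_eq⁴ = S(1−A)/(4σ): 1−A = 4σT_eq⁴/S.
1−A = 4 × 5.67×10⁻⁸ × (501)⁴ / 1.33×10⁵ = 0.107.

A ≈ 0.89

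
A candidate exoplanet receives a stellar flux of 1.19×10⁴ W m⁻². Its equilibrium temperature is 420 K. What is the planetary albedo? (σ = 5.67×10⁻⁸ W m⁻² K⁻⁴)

A ≈ 0.41

From T_eq⁴ = S(1−A)/(4σ): 1−A = 4σT_eq⁴/S.
1−A = 4 × 5.67×10⁻⁸ × (420)⁴ / 1.19×10⁴ = 0.593.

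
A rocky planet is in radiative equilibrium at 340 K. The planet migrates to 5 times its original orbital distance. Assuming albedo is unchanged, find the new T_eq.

T_eq ∝ L^(1/4) · d^(−1/2).
T′ = 340 / 5^(1/2) = 152 K.

T_eq ≈ 152 K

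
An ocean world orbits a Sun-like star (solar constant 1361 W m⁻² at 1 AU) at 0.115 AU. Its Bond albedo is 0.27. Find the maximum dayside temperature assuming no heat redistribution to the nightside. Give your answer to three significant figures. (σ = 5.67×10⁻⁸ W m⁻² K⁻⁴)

Flux at 0.115 AU: S = 1361/0.115² = 1.03×10⁵ W m⁻².
With no redistribution each surface element balances locally: S(1−A) = σT⁴.
T = [1.03×10⁵ × 0.73 / 5.67×10⁻⁸]^(1/4) = (1.32×10¹²)^(1/4) = 1070 K.

T_ss ≈ 1070 K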